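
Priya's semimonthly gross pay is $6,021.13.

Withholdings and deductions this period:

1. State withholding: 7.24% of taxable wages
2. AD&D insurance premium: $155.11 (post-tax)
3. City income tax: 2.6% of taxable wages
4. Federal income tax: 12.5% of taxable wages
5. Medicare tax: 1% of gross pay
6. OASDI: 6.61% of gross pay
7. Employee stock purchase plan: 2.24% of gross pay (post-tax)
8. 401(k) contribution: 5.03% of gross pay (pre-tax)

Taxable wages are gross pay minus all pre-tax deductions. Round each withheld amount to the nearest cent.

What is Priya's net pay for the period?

401(k) contribution: $6,021.13 × 0.0503 = $302.86
Taxable wages = $6,021.13 − $302.86 = $5,718.27
City income tax: $5,718.27 × 0.026 = $148.68
Federal income tax: $5,718.27 × 0.125 = $714.78
State withholding: $5,718.27 × 0.0724 = $414.00
Medicare tax: $6,021.13 × 0.01 = $60.21
OASDI: $6,021.13 × 0.0661 = $398.00
Employee stock purchase plan: $6,021.13 × 0.0224 = $134.87
AD&D insurance premium: $155.11
Total deductions = $302.86 + $148.68 + $714.78 + $414.00 + $60.21 + $398.00 + $134.87 + $155.11 = $2,328.51
Net pay = $6,021.13 − $2,328.51 = $3,692.62

$3,692.62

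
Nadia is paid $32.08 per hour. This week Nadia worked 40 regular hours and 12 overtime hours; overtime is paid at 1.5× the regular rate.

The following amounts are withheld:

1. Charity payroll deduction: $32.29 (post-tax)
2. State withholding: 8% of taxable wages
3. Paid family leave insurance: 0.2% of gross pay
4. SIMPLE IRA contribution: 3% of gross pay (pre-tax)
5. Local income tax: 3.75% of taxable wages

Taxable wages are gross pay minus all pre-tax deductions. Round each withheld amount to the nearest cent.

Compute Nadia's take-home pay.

Regular pay: 40 × $32.08 = $1,283.20
Overtime pay: 12 × $32.08 × 1.5 = $577.44
Gross pay = $1,283.20 + $577.44 = $1,860.64
SIMPLE IRA contribution: $1,860.64 × 0.03 = $55.82
Taxable wages = $1,860.64 − $55.82 = $1,804.82
State withholding: $1,804.82 × 0.08 = $144.39
Local income tax: $1,804.82 × 0.0375 = $67.68
Paid family leave insurance: $1,860.64 × 0.002 = $3.72
Charity payroll deduction: $32.29
Total deductions = $55.82 + $144.39 + $67.68 + $3.72 + $32.29 = $303.90
Net pay = $1,860.64 − $303.90 = $1,556.74

$1,556.74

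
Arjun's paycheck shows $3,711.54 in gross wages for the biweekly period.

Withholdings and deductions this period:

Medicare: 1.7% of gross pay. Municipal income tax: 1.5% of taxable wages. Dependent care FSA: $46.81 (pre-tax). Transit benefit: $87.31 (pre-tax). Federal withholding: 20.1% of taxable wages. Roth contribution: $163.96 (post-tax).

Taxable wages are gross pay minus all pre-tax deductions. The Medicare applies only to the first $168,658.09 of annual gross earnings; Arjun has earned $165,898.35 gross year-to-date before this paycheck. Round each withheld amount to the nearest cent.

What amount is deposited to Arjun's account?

Transit benefit: $87.31
Dependent care FSA: $46.81
Pre-tax total = $87.31 + $46.81 = $134.12
Taxable wages = $3,711.54 − $134.12 = $3,577.42
Municipal income tax: $3,577.42 × 0.015 = $53.66
Federal withholding: $3,577.42 × 0.201 = $719.06
Medicare: only $168,658.09 − $165,898.35 = $2,759.74 of this check is subject → $2,759.74 × 0.017 = $46.92
Roth contribution: $163.96
Total deductions = $87.31 + $46.81 + $53.66 + $719.06 + $46.92 + $163.96 = $1,117.72
Net pay = $3,711.54 − $1,117.72 = $2,593.82

$2,593.82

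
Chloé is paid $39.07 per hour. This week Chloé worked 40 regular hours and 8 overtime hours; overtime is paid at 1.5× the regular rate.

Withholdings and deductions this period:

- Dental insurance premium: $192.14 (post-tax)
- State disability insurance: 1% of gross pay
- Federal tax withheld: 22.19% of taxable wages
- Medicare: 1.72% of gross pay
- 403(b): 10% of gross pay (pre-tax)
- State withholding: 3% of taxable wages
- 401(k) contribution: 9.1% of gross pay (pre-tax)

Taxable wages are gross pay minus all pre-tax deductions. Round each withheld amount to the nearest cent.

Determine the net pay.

$982.18

Regular pay: 40 × $39.07 = $1,562.80
Overtime pay: 8 × $39.07 × 1.5 = $468.84
Gross pay = $1,562.80 + $468.84 = $2,031.64
403(b): $2,031.64 × 0.1 = $203.16
401(k) contribution: $2,031.64 × 0.091 = $184.88
Pre-tax total = $203.16 + $184.88 = $388.04
Taxable wages = $2,031.64 − $388.04 = $1,643.60
Federal tax withheld: $1,643.60 × 0.2219 = $364.71
State withholding: $1,643.60 × 0.03 = $49.31
Medicare: $2,031.64 × 0.0172 = $34.94
State disability insurance: $2,031.64 × 0.01 = $20.32
Dental insurance premium: $192.14
Total deductions = $203.16 + $184.88 + $364.71 + $49.31 + $34.94 + $20.32 + $192.14 = $1,049.46
Net pay = $2,031.64 − $1,049.46 = $982.18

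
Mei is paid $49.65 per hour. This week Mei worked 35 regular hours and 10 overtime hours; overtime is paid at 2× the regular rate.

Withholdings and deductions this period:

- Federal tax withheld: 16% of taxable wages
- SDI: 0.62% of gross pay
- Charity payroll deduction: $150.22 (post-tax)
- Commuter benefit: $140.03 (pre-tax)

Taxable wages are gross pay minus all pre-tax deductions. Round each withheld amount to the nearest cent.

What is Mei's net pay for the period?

Regular pay: 35 × $49.65 = $1,737.75
Overtime pay: 10 × $49.65 × 2 = $993.00
Gross pay = $1,737.75 + $993.00 = $2,730.75
Commuter benefit: $140.03
Taxable wages = $2,730.75 − $140.03 = $2,590.72
Federal tax withheld: $2,590.72 × 0.16 = $414.52
SDI: $2,730.75 × 0.0062 = $16.93
Charity payroll deduction: $150.22
Total deductions = $140.03 + $414.52 + $16.93 + $150.22 = $721.70
Net pay = $2,730.75 − $721.70 = $2,009.05

$2,009.05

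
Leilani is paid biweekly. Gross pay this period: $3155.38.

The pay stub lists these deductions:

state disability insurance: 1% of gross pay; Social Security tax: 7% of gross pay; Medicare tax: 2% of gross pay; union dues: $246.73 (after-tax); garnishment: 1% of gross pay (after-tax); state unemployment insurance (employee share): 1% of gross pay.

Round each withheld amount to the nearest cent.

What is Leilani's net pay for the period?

$2530.01

State unemployment insurance (employee share): $3155.38 × 0.01 = $31.55
Social Security tax: $3155.38 × 0.07 = $220.88
Medicare tax: $3155.38 × 0.02 = $63.11
State disability insurance: $3155.38 × 0.01 = $31.55
Union dues: $246.73
Garnishment: $3155.38 × 0.01 = $31.55
Total deductions = $31.55 + $220.88 + $63.11 + $31.55 + $246.73 + $31.55 = $625.37
Net pay = $3155.38 − $625.37 = $2530.01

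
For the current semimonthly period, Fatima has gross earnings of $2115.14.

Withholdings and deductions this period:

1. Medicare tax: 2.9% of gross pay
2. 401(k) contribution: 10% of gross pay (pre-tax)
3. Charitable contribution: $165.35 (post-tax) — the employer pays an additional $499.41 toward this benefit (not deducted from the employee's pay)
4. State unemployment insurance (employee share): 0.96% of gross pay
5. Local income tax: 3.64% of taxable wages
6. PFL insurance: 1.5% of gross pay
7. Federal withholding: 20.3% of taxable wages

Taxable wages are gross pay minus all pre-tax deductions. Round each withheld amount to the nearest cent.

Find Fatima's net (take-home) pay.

$1169.17

401(k) contribution: $2115.14 × 0.1 = $211.51
Taxable wages = $2115.14 − $211.51 = $1903.63
Federal withholding: $1903.63 × 0.203 = $386.44
Local income tax: $1903.63 × 0.0364 = $69.29
PFL insurance: $2115.14 × 0.015 = $31.73
State unemployment insurance (employee share): $2115.14 × 0.0096 = $20.31
Medicare tax: $2115.14 × 0.029 = $61.34
Charitable contribution: $165.35
(Employer's $499.41 toward charitable contribution is not withheld from the employee.)
Total deductions = $211.51 + $386.44 + $69.29 + $31.73 + $20.31 + $61.34 + $165.35 = $945.97
Net pay = $2115.14 − $945.97 = $1169.17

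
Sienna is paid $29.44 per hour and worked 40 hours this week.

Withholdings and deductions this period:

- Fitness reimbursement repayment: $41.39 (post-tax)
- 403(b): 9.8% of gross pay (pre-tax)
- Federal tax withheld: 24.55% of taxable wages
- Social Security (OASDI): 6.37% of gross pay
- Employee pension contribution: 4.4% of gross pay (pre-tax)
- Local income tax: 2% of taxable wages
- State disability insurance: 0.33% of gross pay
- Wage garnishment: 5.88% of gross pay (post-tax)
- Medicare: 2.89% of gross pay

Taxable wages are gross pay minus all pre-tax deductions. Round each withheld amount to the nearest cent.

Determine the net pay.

Gross pay: 40 × $29.44 = $1,177.60
403(b): $1,177.60 × 0.098 = $115.40
Employee pension contribution: $1,177.60 × 0.044 = $51.81
Pre-tax total = $115.40 + $51.81 = $167.21
Taxable wages = $1,177.60 − $167.21 = $1,010.39
Federal tax withheld: $1,010.39 × 0.2455 = $248.05
Local income tax: $1,010.39 × 0.02 = $20.21
Social Security (OASDI): $1,177.60 × 0.0637 = $75.01
State disability insurance: $1,177.60 × 0.0033 = $3.89
Medicare: $1,177.60 × 0.0289 = $34.03
Fitness reimbursement repayment: $41.39
Wage garnishment: $1,177.60 × 0.0588 = $69.24
Total deductions = $115.40 + $51.81 + $248.05 + $20.21 + $75.01 + $3.89 + $34.03 + $41.39 + $69.24 = $659.03
Net pay = $1,177.60 − $659.03 = $518.57

$518.57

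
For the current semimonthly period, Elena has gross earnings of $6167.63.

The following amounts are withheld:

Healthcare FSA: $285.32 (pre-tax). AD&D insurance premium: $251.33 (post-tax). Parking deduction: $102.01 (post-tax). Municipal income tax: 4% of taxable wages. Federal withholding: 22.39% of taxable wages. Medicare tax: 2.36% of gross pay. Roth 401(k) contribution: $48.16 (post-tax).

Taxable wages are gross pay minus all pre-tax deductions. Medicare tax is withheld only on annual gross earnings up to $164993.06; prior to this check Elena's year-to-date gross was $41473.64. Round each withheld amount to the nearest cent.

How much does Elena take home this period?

$3782.91

Healthcare FSA: $285.32
Taxable wages = $6167.63 − $285.32 = $5882.31
Municipal income tax: $5882.31 × 0.04 = $235.29
Federal withholding: $5882.31 × 0.2239 = $1317.05
Medicare tax: cap not yet reached, full $6167.63 is subject → $6167.63 × 0.0236 = $145.56
Parking deduction: $102.01
Roth 401(k) contribution: $48.16
AD&D insurance premium: $251.33
Total deductions = $285.32 + $235.29 + $1317.05 + $145.56 + $102.01 + $48.16 + $251.33 = $2384.72
Net pay = $6167.63 − $2384.72 = $3782.91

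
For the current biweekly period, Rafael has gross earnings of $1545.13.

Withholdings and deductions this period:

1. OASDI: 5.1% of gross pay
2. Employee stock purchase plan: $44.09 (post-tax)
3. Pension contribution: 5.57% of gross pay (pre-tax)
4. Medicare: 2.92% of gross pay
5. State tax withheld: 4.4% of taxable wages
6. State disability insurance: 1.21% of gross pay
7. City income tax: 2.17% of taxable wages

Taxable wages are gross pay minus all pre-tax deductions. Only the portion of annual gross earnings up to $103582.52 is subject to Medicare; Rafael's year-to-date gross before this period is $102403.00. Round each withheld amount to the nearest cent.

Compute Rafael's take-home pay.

$1187.18

Pension contribution: $1545.13 × 0.0557 = $86.06
Taxable wages = $1545.13 − $86.06 = $1459.07
City income tax: $1459.07 × 0.0217 = $31.66
State tax withheld: $1459.07 × 0.044 = $64.20
State disability insurance: $1545.13 × 0.0121 = $18.70
Medicare: only $103582.52 − $102403.00 = $1179.52 of this check is subject → $1179.52 × 0.0292 = $34.44
OASDI: $1545.13 × 0.051 = $78.80
Employee stock purchase plan: $44.09
Total deductions = $86.06 + $31.66 + $64.20 + $18.70 + $34.44 + $78.80 + $44.09 = $357.95
Net pay = $1545.13 − $357.95 = $1187.18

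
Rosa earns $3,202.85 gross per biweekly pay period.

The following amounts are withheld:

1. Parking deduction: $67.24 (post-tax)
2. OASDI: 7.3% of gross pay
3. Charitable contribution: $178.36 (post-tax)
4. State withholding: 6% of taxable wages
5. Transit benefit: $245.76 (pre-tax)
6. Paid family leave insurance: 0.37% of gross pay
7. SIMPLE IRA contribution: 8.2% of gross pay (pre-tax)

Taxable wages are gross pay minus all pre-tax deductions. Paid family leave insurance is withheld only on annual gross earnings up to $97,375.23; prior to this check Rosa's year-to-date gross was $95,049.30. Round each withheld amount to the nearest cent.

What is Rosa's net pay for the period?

SIMPLE IRA contribution: $3,202.85 × 0.082 = $262.63
Transit benefit: $245.76
Pre-tax total = $262.63 + $245.76 = $508.39
Taxable wages = $3,202.85 − $508.39 = $2,694.46
State withholding: $2,694.46 × 0.06 = $161.67
Paid family leave insurance: only $97,375.23 − $95,049.30 = $2,325.93 of this check is subject → $2,325.93 × 0.0037 = $8.61
OASDI: $3,202.85 × 0.073 = $233.81
Parking deduction: $67.24
Charitable contribution: $178.36
Total deductions = $262.63 + $245.76 + $161.67 + $8.61 + $233.81 + $67.24 + $178.36 = $1,158.08
Net pay = $3,202.85 − $1,158.08 = $2,044.77

$2,044.77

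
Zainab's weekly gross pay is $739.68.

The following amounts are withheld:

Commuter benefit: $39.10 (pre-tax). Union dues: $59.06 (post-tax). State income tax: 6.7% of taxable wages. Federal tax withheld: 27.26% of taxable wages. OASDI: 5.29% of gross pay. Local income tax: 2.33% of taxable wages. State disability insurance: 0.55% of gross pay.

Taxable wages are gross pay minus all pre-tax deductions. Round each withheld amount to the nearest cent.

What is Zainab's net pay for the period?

Commuter benefit: $39.10
Taxable wages = $739.68 − $39.10 = $700.58
Local income tax: $700.58 × 0.0233 = $16.32
Federal tax withheld: $700.58 × 0.2726 = $190.98
State income tax: $700.58 × 0.067 = $46.94
OASDI: $739.68 × 0.0529 = $39.13
State disability insurance: $739.68 × 0.0055 = $4.07
Union dues: $59.06
Total deductions = $39.10 + $16.32 + $190.98 + $46.94 + $39.13 + $4.07 + $59.06 = $395.60
Net pay = $739.68 − $395.60 = $344.08

$344.08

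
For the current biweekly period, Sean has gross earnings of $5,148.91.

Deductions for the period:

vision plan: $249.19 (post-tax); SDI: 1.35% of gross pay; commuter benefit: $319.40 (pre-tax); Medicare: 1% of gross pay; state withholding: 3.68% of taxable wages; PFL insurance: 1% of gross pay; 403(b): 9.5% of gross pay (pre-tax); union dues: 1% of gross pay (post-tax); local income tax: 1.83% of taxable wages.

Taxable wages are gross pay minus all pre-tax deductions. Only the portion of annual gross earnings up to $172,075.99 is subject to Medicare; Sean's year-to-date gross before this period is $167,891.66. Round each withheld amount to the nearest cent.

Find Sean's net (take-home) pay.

$3,637.68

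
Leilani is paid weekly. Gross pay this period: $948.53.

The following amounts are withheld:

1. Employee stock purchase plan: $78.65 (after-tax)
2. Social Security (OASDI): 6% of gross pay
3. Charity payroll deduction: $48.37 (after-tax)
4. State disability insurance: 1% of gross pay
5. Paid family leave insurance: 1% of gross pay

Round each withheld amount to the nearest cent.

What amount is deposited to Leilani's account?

Paid family leave insurance: $948.53 × 0.01 = $9.49
Social Security (OASDI): $948.53 × 0.06 = $56.91
State disability insurance: $948.53 × 0.01 = $9.49
Charity payroll deduction: $48.37
Employee stock purchase plan: $78.65
Total deductions = $9.49 + $56.91 + $9.49 + $48.37 + $78.65 = $202.91
Net pay = $948.53 − $202.91 = $745.62

$745.62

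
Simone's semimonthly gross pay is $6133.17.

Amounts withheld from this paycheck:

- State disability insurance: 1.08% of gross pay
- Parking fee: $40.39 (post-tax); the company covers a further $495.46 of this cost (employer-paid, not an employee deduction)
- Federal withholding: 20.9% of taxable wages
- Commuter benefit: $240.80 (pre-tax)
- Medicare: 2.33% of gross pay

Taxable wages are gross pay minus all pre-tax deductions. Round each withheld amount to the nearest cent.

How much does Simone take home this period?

$4411.33

Commuter benefit: $240.80
Taxable wages = $6133.17 − $240.80 = $5892.37
Federal withholding: $5892.37 × 0.209 = $1231.51
State disability insurance: $6133.17 × 0.0108 = $66.24
Medicare: $6133.17 × 0.0233 = $142.90
Parking fee: $40.39
(Employer's $495.46 toward parking fee is not withheld from the employee.)
Total deductions = $240.80 + $1231.51 + $66.24 + $142.90 + $40.39 = $1721.84
Net pay = $6133.17 − $1721.84 = $4411.33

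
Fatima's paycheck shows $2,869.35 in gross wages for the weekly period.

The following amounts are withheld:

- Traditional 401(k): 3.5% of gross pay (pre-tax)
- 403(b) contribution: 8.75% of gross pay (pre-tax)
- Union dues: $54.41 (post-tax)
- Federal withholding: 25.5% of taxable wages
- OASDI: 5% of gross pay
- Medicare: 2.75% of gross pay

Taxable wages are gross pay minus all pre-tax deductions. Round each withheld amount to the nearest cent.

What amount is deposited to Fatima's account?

$1,599.01

403(b) contribution: $2,869.35 × 0.0875 = $251.07
Traditional 401(k): $2,869.35 × 0.035 = $100.43
Pre-tax total = $251.07 + $100.43 = $351.50
Taxable wages = $2,869.35 − $351.50 = $2,517.85
Federal withholding: $2,517.85 × 0.255 = $642.05
Medicare: $2,869.35 × 0.0275 = $78.91
OASDI: $2,869.35 × 0.05 = $143.47
Union dues: $54.41
Total deductions = $251.07 + $100.43 + $642.05 + $78.91 + $143.47 + $54.41 = $1,270.34
Net pay = $2,869.35 − $1,270.34 = $1,599.01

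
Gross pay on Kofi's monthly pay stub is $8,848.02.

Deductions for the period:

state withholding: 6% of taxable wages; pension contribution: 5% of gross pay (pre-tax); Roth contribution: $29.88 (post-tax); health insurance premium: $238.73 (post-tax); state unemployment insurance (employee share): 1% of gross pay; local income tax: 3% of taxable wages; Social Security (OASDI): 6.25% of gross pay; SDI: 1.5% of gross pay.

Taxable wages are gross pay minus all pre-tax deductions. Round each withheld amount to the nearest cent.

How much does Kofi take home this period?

Pension contribution: $8,848.02 × 0.05 = $442.40
Taxable wages = $8,848.02 − $442.40 = $8,405.62
Local income tax: $8,405.62 × 0.03 = $252.17
State withholding: $8,405.62 × 0.06 = $504.34
Social Security (OASDI): $8,848.02 × 0.0625 = $553.00
SDI: $8,848.02 × 0.015 = $132.72
State unemployment insurance (employee share): $8,848.02 × 0.01 = $88.48
Roth contribution: $29.88
Health insurance premium: $238.73
Total deductions = $442.40 + $252.17 + $504.34 + $553.00 + $132.72 + $88.48 + $29.88 + $238.73 = $2,241.72
Net pay = $8,848.02 − $2,241.72 = $6,606.30

$6,606.30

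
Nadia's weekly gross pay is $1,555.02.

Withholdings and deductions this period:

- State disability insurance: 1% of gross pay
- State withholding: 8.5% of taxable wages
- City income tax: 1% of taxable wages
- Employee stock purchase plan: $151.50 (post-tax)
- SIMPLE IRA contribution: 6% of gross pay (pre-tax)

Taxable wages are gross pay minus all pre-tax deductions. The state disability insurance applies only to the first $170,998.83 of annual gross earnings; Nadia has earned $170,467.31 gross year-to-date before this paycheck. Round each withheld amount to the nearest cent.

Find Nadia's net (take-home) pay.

$1,166.03

SIMPLE IRA contribution: $1,555.02 × 0.06 = $93.30
Taxable wages = $1,555.02 − $93.30 = $1,461.72
State withholding: $1,461.72 × 0.085 = $124.25
City income tax: $1,461.72 × 0.01 = $14.62
State disability insurance: only $170,998.83 − $170,467.31 = $531.52 of this check is subject → $531.52 × 0.01 = $5.32
Employee stock purchase plan: $151.50
Total deductions = $93.30 + $124.25 + $14.62 + $5.32 + $151.50 = $388.99
Net pay = $1,555.02 − $388.99 = $1,166.03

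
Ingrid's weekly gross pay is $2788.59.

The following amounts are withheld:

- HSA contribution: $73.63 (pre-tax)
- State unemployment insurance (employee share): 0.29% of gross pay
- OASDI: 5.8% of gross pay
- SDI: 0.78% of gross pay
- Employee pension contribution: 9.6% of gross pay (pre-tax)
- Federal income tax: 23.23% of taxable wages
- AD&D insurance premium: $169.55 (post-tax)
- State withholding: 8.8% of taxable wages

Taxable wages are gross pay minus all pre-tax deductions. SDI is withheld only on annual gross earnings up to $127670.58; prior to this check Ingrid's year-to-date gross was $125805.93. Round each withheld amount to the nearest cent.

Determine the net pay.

Employee pension contribution: $2788.59 × 0.096 = $267.70
HSA contribution: $73.63
Pre-tax total = $267.70 + $73.63 = $341.33
Taxable wages = $2788.59 − $341.33 = $2447.26
Federal income tax: $2447.26 × 0.2323 = $568.50
State withholding: $2447.26 × 0.088 = $215.36
OASDI: $2788.59 × 0.058 = $161.74
SDI: only $127670.58 − $125805.93 = $1864.65 of this check is subject → $1864.65 × 0.0078 = $14.54
State unemployment insurance (employee share): $2788.59 × 0.0029 = $8.09
AD&D insurance premium: $169.55
Total deductions = $267.70 + $73.63 + $568.50 + $215.36 + $161.74 + $14.54 + $8.09 + $169.55 = $1479.11
Net pay = $2788.59 − $1479.11 = $1309.48

$1309.48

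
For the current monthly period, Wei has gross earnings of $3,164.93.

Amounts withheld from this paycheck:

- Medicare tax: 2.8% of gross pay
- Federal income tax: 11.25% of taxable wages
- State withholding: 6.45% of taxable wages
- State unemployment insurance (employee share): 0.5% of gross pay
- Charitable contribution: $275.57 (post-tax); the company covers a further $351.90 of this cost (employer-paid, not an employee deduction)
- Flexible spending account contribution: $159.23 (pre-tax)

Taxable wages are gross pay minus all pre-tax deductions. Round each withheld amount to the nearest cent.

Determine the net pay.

Flexible spending account contribution: $159.23
Taxable wages = $3,164.93 − $159.23 = $3,005.70
Federal income tax: $3,005.70 × 0.1125 = $338.14
State withholding: $3,005.70 × 0.0645 = $193.87
State unemployment insurance (employee share): $3,164.93 × 0.005 = $15.82
Medicare tax: $3,164.93 × 0.028 = $88.62
Charitable contribution: $275.57
(Employer's $351.90 toward charitable contribution is not withheld from the employee.)
Total deductions = $159.23 + $338.14 + $193.87 + $15.82 + $88.62 + $275.57 = $1,071.25
Net pay = $3,164.93 − $1,071.25 = $2,093.68

$2,093.68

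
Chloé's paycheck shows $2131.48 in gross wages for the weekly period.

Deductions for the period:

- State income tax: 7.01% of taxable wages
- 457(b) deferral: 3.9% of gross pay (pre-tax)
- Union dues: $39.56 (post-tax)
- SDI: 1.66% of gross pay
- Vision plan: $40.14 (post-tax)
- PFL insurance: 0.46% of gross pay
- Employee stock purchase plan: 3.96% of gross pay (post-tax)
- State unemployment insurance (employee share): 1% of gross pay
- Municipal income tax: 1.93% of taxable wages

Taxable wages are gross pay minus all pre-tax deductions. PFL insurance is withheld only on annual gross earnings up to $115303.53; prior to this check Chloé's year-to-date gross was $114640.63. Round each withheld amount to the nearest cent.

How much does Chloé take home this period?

457(b) deferral: $2131.48 × 0.039 = $83.13
Taxable wages = $2131.48 − $83.13 = $2048.35
State income tax: $2048.35 × 0.0701 = $143.59
Municipal income tax: $2048.35 × 0.0193 = $39.53
PFL insurance: only $115303.53 − $114640.63 = $662.90 of this check is subject → $662.90 × 0.0046 = $3.05
State unemployment insurance (employee share): $2131.48 × 0.01 = $21.31
SDI: $2131.48 × 0.0166 = $35.38
Vision plan: $40.14
Employee stock purchase plan: $2131.48 × 0.0396 = $84.41
Union dues: $39.56
Total deductions = $83.13 + $143.59 + $39.53 + $3.05 + $21.31 + $35.38 + $40.14 + $84.41 + $39.56 = $490.10
Net pay = $2131.48 − $490.10 = $1641.38

$1641.38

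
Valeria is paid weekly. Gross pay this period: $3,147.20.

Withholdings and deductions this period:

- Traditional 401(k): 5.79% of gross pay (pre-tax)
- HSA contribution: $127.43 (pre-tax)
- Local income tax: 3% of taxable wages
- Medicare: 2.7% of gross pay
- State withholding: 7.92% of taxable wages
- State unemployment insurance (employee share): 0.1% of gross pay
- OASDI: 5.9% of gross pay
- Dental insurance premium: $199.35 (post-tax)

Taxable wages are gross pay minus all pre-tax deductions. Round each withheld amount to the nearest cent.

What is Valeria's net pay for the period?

$2,054.54

Traditional 401(k): $3,147.20 × 0.0579 = $182.22
HSA contribution: $127.43
Pre-tax total = $182.22 + $127.43 = $309.65
Taxable wages = $3,147.20 − $309.65 = $2,837.55
State withholding: $2,837.55 × 0.0792 = $224.73
Local income tax: $2,837.55 × 0.03 = $85.13
State unemployment insurance (employee share): $3,147.20 × 0.001 = $3.15
Medicare: $3,147.20 × 0.027 = $84.97
OASDI: $3,147.20 × 0.059 = $185.68
Dental insurance premium: $199.35
Total deductions = $182.22 + $127.43 + $224.73 + $85.13 + $3.15 + $84.97 + $185.68 + $199.35 = $1,092.66
Net pay = $3,147.20 − $1,092.66 = $2,054.54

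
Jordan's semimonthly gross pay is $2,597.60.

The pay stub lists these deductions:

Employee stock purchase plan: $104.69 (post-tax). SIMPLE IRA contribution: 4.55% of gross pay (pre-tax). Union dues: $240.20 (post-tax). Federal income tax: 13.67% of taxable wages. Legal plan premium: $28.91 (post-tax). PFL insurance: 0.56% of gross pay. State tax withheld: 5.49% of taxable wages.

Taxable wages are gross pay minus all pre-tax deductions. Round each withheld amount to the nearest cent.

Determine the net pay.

SIMPLE IRA contribution: $2,597.60 × 0.0455 = $118.19
Taxable wages = $2,597.60 − $118.19 = $2,479.41
Federal income tax: $2,479.41 × 0.1367 = $338.94
State tax withheld: $2,479.41 × 0.0549 = $136.12
PFL insurance: $2,597.60 × 0.0056 = $14.55
Legal plan premium: $28.91
Union dues: $240.20
Employee stock purchase plan: $104.69
Total deductions = $118.19 + $338.94 + $136.12 + $14.55 + $28.91 + $240.20 + $104.69 = $981.60
Net pay = $2,597.60 − $981.60 = $1,616.00

$1,616.00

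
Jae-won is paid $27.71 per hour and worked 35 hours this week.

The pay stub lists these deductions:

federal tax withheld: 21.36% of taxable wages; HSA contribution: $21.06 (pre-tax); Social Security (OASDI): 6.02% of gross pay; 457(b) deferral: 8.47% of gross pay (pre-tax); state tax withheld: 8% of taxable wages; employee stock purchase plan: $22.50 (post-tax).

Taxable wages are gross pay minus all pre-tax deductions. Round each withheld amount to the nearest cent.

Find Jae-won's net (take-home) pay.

$531.32

Gross pay: 35 × $27.71 = $969.85
457(b) deferral: $969.85 × 0.0847 = $82.15
HSA contribution: $21.06
Pre-tax total = $82.15 + $21.06 = $103.21
Taxable wages = $969.85 − $103.21 = $866.64
Federal tax withheld: $866.64 × 0.2136 = $185.11
State tax withheld: $866.64 × 0.08 = $69.33
Social Security (OASDI): $969.85 × 0.0602 = $58.38
Employee stock purchase plan: $22.50
Total deductions = $82.15 + $21.06 + $185.11 + $69.33 + $58.38 + $22.50 = $438.53
Net pay = $969.85 − $438.53 = $531.32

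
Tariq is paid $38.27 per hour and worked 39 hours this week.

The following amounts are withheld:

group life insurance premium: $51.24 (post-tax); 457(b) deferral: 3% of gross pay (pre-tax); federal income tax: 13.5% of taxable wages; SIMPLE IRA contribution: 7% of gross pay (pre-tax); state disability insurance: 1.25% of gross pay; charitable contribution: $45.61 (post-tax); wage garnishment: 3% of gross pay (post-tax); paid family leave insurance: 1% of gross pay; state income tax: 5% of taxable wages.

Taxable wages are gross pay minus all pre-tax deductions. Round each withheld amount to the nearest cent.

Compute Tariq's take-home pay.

$919.55

Gross pay: 39 × $38.27 = $1,492.53
SIMPLE IRA contribution: $1,492.53 × 0.07 = $104.48
457(b) deferral: $1,492.53 × 0.03 = $44.78
Pre-tax total = $104.48 + $44.78 = $149.26
Taxable wages = $1,492.53 − $149.26 = $1,343.27
Federal income tax: $1,343.27 × 0.135 = $181.34
State income tax: $1,343.27 × 0.05 = $67.16
Paid family leave insurance: $1,492.53 × 0.01 = $14.93
State disability insurance: $1,492.53 × 0.0125 = $18.66
Group life insurance premium: $51.24
Charitable contribution: $45.61
Wage garnishment: $1,492.53 × 0.03 = $44.78
Total deductions = $104.48 + $44.78 + $181.34 + $67.16 + $14.93 + $18.66 + $51.24 + $45.61 + $44.78 = $572.98
Net pay = $1,492.53 − $572.98 = $919.55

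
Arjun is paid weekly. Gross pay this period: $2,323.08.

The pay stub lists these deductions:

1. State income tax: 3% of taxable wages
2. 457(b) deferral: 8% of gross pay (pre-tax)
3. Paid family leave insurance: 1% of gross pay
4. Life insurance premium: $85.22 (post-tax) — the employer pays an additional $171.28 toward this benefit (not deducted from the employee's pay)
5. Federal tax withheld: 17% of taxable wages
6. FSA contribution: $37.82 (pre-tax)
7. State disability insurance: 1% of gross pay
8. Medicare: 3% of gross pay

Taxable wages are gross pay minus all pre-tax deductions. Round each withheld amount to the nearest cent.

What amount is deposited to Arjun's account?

$1,478.16

457(b) deferral: $2,323.08 × 0.08 = $185.85
FSA contribution: $37.82
Pre-tax total = $185.85 + $37.82 = $223.67
Taxable wages = $2,323.08 − $223.67 = $2,099.41
State income tax: $2,099.41 × 0.03 = $62.98
Federal tax withheld: $2,099.41 × 0.17 = $356.90
Medicare: $2,323.08 × 0.03 = $69.69
State disability insurance: $2,323.08 × 0.01 = $23.23
Paid family leave insurance: $2,323.08 × 0.01 = $23.23
Life insurance premium: $85.22
(Employer's $171.28 toward life insurance premium is not withheld from the employee.)
Total deductions = $185.85 + $37.82 + $62.98 + $356.90 + $69.69 + $23.23 + $23.23 + $85.22 = $844.92
Net pay = $2,323.08 − $844.92 = $1,478.16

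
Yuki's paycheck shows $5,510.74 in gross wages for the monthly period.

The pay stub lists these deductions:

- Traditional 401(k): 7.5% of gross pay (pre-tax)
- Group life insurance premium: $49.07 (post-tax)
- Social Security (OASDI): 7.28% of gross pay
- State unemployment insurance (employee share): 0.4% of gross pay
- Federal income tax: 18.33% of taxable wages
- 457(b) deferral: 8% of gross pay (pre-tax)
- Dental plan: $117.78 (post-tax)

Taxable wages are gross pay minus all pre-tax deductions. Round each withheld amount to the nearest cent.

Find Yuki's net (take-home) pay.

$3,212.95

457(b) deferral: $5,510.74 × 0.08 = $440.86
Traditional 401(k): $5,510.74 × 0.075 = $413.31
Pre-tax total = $440.86 + $413.31 = $854.17
Taxable wages = $5,510.74 − $854.17 = $4,656.57
Federal income tax: $4,656.57 × 0.1833 = $853.55
State unemployment insurance (employee share): $5,510.74 × 0.004 = $22.04
Social Security (OASDI): $5,510.74 × 0.0728 = $401.18
Group life insurance premium: $49.07
Dental plan: $117.78
Total deductions = $440.86 + $413.31 + $853.55 + $22.04 + $401.18 + $49.07 + $117.78 = $2,297.79
Net pay = $5,510.74 − $2,297.79 = $3,212.95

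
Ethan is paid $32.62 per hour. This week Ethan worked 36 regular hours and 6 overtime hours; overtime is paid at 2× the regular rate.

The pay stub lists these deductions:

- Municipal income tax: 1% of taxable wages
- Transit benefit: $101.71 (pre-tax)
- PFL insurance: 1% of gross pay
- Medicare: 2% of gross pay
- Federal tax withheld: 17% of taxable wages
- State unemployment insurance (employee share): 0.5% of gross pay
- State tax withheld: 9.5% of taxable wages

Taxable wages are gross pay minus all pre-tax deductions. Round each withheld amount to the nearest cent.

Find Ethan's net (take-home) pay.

$1006.63

Regular pay: 36 × $32.62 = $1174.32
Overtime pay: 6 × $32.62 × 2 = $391.44
Gross pay = $1174.32 + $391.44 = $1565.76
Transit benefit: $101.71
Taxable wages = $1565.76 − $101.71 = $1464.05
Federal tax withheld: $1464.05 × 0.17 = $248.89
State tax withheld: $1464.05 × 0.095 = $139.08
Municipal income tax: $1464.05 × 0.01 = $14.64
Medicare: $1565.76 × 0.02 = $31.32
State unemployment insurance (employee share): $1565.76 × 0.005 = $7.83
PFL insurance: $1565.76 × 0.01 = $15.66
Total deductions = $101.71 + $248.89 + $139.08 + $14.64 + $31.32 + $7.83 + $15.66 = $559.13
Net pay = $1565.76 − $559.13 = $1006.63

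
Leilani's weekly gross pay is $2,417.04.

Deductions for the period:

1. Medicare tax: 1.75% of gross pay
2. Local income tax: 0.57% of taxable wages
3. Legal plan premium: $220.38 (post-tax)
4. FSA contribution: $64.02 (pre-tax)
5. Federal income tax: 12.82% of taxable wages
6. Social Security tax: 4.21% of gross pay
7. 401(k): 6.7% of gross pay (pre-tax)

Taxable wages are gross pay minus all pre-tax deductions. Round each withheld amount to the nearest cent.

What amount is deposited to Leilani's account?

$1,533.25

FSA contribution: $64.02
401(k): $2,417.04 × 0.067 = $161.94
Pre-tax total = $64.02 + $161.94 = $225.96
Taxable wages = $2,417.04 − $225.96 = $2,191.08
Local income tax: $2,191.08 × 0.0057 = $12.49
Federal income tax: $2,191.08 × 0.1282 = $280.90
Medicare tax: $2,417.04 × 0.0175 = $42.30
Social Security tax: $2,417.04 × 0.0421 = $101.76
Legal plan premium: $220.38
Total deductions = $64.02 + $161.94 + $12.49 + $280.90 + $42.30 + $101.76 + $220.38 = $883.79
Net pay = $2,417.04 − $883.79 = $1,533.25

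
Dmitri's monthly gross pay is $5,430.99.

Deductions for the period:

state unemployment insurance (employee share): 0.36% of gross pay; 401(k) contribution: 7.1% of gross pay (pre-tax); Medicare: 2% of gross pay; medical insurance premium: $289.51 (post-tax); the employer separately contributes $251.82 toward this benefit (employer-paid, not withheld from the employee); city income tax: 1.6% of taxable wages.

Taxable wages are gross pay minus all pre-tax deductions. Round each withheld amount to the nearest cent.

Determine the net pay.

$4,546.98

401(k) contribution: $5,430.99 × 0.071 = $385.60
Taxable wages = $5,430.99 − $385.60 = $5,045.39
City income tax: $5,045.39 × 0.016 = $80.73
Medicare: $5,430.99 × 0.02 = $108.62
State unemployment insurance (employee share): $5,430.99 × 0.0036 = $19.55
Medical insurance premium: $289.51
(Employer's $251.82 toward medical insurance premium is not withheld from the employee.)
Total deductions = $385.60 + $80.73 + $108.62 + $19.55 + $289.51 = $884.01
Net pay = $5,430.99 − $884.01 = $4,546.98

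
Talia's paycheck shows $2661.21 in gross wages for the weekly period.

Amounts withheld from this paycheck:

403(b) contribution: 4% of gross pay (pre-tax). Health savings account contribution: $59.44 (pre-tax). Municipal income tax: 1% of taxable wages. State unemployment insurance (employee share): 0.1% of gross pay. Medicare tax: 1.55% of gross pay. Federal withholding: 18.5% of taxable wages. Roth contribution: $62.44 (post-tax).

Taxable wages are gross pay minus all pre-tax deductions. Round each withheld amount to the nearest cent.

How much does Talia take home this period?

$1902.39

Health savings account contribution: $59.44
403(b) contribution: $2661.21 × 0.04 = $106.45
Pre-tax total = $59.44 + $106.45 = $165.89
Taxable wages = $2661.21 − $165.89 = $2495.32
Federal withholding: $2495.32 × 0.185 = $461.63
Municipal income tax: $2495.32 × 0.01 = $24.95
State unemployment insurance (employee share): $2661.21 × 0.001 = $2.66
Medicare tax: $2661.21 × 0.0155 = $41.25
Roth contribution: $62.44
Total deductions = $59.44 + $106.45 + $461.63 + $24.95 + $2.66 + $41.25 + $62.44 = $758.82
Net pay = $2661.21 − $758.82 = $1902.39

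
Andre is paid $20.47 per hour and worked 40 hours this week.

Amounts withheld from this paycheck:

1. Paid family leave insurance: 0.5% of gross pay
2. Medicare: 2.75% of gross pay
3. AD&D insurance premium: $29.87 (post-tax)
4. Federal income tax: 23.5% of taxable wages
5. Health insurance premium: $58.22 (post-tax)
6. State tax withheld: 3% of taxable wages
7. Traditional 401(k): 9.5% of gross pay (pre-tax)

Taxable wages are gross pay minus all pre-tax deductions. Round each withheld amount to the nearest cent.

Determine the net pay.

Gross pay: 40 × $20.47 = $818.80
Traditional 401(k): $818.80 × 0.095 = $77.79
Taxable wages = $818.80 − $77.79 = $741.01
State tax withheld: $741.01 × 0.03 = $22.23
Federal income tax: $741.01 × 0.235 = $174.14
Paid family leave insurance: $818.80 × 0.005 = $4.09
Medicare: $818.80 × 0.0275 = $22.52
Health insurance premium: $58.22
AD&D insurance premium: $29.87
Total deductions = $77.79 + $22.23 + $174.14 + $4.09 + $22.52 + $58.22 + $29.87 = $388.86
Net pay = $818.80 − $388.86 = $429.94

$429.94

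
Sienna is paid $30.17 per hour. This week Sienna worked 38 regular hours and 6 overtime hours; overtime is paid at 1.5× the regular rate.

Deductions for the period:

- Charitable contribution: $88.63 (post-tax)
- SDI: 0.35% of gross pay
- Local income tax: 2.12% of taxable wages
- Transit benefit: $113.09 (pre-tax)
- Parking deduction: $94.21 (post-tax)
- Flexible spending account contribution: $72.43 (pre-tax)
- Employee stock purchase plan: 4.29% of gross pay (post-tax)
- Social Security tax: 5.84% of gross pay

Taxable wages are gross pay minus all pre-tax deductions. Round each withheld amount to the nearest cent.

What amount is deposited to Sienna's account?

Regular pay: 38 × $30.17 = $1,146.46
Overtime pay: 6 × $30.17 × 1.5 = $271.53
Gross pay = $1,146.46 + $271.53 = $1,417.99
Flexible spending account contribution: $72.43
Transit benefit: $113.09
Pre-tax total = $72.43 + $113.09 = $185.52
Taxable wages = $1,417.99 − $185.52 = $1,232.47
Local income tax: $1,232.47 × 0.0212 = $26.13
Social Security tax: $1,417.99 × 0.0584 = $82.81
SDI: $1,417.99 × 0.0035 = $4.96
Parking deduction: $94.21
Employee stock purchase plan: $1,417.99 × 0.0429 = $60.83
Charitable contribution: $88.63
Total deductions = $72.43 + $113.09 + $26.13 + $82.81 + $4.96 + $94.21 + $60.83 + $88.63 = $543.09
Net pay = $1,417.99 − $543.09 = $874.90

$874.90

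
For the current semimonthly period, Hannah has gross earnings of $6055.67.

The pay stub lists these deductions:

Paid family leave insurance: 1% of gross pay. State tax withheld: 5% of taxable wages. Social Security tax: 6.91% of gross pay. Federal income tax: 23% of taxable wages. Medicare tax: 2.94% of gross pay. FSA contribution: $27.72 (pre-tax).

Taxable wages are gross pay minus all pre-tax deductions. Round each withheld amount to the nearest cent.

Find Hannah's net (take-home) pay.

$3683.07

FSA contribution: $27.72
Taxable wages = $6055.67 − $27.72 = $6027.95
State tax withheld: $6027.95 × 0.05 = $301.40
Federal income tax: $6027.95 × 0.23 = $1386.43
Social Security tax: $6055.67 × 0.0691 = $418.45
Paid family leave insurance: $6055.67 × 0.01 = $60.56
Medicare tax: $6055.67 × 0.0294 = $178.04
Total deductions = $27.72 + $301.40 + $1386.43 + $418.45 + $60.56 + $178.04 = $2372.60
Net pay = $6055.67 − $2372.60 = $3683.07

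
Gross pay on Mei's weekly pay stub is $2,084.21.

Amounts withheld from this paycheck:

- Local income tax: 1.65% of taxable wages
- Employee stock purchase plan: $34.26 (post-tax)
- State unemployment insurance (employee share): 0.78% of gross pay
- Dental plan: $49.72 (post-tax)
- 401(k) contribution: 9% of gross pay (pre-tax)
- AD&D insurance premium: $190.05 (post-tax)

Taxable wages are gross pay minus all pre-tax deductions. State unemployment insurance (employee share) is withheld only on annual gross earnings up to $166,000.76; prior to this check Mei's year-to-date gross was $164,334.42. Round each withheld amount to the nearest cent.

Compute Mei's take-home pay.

$1,578.31

401(k) contribution: $2,084.21 × 0.09 = $187.58
Taxable wages = $2,084.21 − $187.58 = $1,896.63
Local income tax: $1,896.63 × 0.0165 = $31.29
State unemployment insurance (employee share): only $166,000.76 − $164,334.42 = $1,666.34 of this check is subject → $1,666.34 × 0.0078 = $13.00
AD&D insurance premium: $190.05
Dental plan: $49.72
Employee stock purchase plan: $34.26
Total deductions = $187.58 + $31.29 + $13.00 + $190.05 + $49.72 + $34.26 = $505.90
Net pay = $2,084.21 − $505.90 = $1,578.31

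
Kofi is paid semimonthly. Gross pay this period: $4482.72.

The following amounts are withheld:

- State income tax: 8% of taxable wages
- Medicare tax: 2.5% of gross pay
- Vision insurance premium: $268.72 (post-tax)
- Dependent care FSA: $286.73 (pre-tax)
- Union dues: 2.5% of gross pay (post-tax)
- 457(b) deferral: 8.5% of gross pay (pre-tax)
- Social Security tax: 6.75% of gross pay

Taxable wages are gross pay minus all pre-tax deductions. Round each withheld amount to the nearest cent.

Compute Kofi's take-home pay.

457(b) deferral: $4482.72 × 0.085 = $381.03
Dependent care FSA: $286.73
Pre-tax total = $381.03 + $286.73 = $667.76
Taxable wages = $4482.72 − $667.76 = $3814.96
State income tax: $3814.96 × 0.08 = $305.20
Social Security tax: $4482.72 × 0.0675 = $302.58
Medicare tax: $4482.72 × 0.025 = $112.07
Union dues: $4482.72 × 0.025 = $112.07
Vision insurance premium: $268.72
Total deductions = $381.03 + $286.73 + $305.20 + $302.58 + $112.07 + $112.07 + $268.72 = $1768.40
Net pay = $4482.72 − $1768.40 = $2714.32

$2714.32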